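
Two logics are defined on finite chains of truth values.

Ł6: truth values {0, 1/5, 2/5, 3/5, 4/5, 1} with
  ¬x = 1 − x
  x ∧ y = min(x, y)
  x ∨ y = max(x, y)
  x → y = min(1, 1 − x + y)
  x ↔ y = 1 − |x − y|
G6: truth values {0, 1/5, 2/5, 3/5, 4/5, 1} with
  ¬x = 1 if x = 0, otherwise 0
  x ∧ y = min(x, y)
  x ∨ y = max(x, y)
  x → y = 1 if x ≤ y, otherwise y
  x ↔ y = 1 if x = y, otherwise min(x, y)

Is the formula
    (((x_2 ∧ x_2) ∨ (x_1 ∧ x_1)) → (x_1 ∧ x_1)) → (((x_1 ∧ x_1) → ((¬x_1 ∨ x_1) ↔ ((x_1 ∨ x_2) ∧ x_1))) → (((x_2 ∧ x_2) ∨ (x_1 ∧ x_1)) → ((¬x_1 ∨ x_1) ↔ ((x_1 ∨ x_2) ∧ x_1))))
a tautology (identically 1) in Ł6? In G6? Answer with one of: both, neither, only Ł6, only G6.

both

In Ł6: every assignment gives 1 — tautology.
In G6: every assignment gives 1 — tautology.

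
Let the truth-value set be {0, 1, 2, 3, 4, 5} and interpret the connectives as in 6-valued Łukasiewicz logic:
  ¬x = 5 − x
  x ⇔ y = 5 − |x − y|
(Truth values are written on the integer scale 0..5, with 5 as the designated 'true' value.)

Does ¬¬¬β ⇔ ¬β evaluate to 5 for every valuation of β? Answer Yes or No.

β = 0 ↦ 5
β = 1 ↦ 5
β = 2 ↦ 5
β = 3 ↦ 5
β = 4 ↦ 5
β = 5 ↦ 5
Every assignment gives a value ≥ 5.

Yes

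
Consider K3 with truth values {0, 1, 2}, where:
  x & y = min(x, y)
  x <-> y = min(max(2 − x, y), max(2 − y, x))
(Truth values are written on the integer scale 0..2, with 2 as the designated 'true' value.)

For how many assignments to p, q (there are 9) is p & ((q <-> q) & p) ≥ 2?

p = 0, q = 0 ↦ 0  <
p = 0, q = 1 ↦ 0  <
p = 0, q = 2 ↦ 0  <
p = 1, q = 0 ↦ 1  <
p = 1, q = 1 ↦ 1  <
p = 1, q = 2 ↦ 1  <
p = 2, q = 0 ↦ 2  ≥
p = 2, q = 1 ↦ 1  <
p = 2, q = 2 ↦ 2  ≥
So 2 of the 9 assignments meet the threshold.

2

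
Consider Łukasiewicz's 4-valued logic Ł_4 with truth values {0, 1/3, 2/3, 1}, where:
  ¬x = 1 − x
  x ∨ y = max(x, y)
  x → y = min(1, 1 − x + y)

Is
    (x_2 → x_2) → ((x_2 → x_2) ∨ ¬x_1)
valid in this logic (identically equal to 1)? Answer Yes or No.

x_1 = 0, x_2 = 0 ↦ 1
x_1 = 0, x_2 = 1/3 ↦ 1
x_1 = 0, x_2 = 2/3 ↦ 1
x_1 = 0, x_2 = 1 ↦ 1
x_1 = 1/3, x_2 = 0 ↦ 1
x_1 = 1/3, x_2 = 1/3 ↦ 1
x_1 = 1/3, x_2 = 2/3 ↦ 1
x_1 = 1/3, x_2 = 1 ↦ 1
x_1 = 2/3, x_2 = 0 ↦ 1
x_1 = 2/3, x_2 = 1/3 ↦ 1
x_1 = 2/3, x_2 = 2/3 ↦ 1
x_1 = 2/3, x_2 = 1 ↦ 1
x_1 = 1, x_2 = 0 ↦ 1
x_1 = 1, x_2 = 1/3 ↦ 1
x_1 = 1, x_2 = 2/3 ↦ 1
x_1 = 1, x_2 = 1 ↦ 1
Every assignment gives a value ≥ 1.

Yes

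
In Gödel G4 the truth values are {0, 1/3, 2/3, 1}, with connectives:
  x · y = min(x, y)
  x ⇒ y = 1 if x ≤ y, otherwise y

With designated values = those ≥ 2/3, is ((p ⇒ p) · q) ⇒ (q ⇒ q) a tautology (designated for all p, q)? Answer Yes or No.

Yes

p = 0, q = 0 ↦ 1
p = 0, q = 1/3 ↦ 1
p = 0, q = 2/3 ↦ 1
p = 0, q = 1 ↦ 1
p = 1/3, q = 0 ↦ 1
p = 1/3, q = 1/3 ↦ 1
p = 1/3, q = 2/3 ↦ 1
p = 1/3, q = 1 ↦ 1
p = 2/3, q = 0 ↦ 1
p = 2/3, q = 1/3 ↦ 1
p = 2/3, q = 2/3 ↦ 1
p = 2/3, q = 1 ↦ 1
p = 1, q = 0 ↦ 1
p = 1, q = 1/3 ↦ 1
p = 1, q = 2/3 ↦ 1
p = 1, q = 1 ↦ 1
Every assignment gives a value ≥ 2/3.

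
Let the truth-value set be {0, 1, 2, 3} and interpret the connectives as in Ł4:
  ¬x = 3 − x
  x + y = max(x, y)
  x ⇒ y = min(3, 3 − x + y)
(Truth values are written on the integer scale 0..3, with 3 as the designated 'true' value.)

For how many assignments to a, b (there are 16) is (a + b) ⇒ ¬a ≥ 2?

a = 0, b = 0 ↦ 3  ≥
a = 0, b = 1 ↦ 3  ≥
a = 0, b = 2 ↦ 3  ≥
a = 0, b = 3 ↦ 3  ≥
a = 1, b = 0 ↦ 3  ≥
a = 1, b = 1 ↦ 3  ≥
a = 1, b = 2 ↦ 3  ≥
a = 1, b = 3 ↦ 2  ≥
a = 2, b = 0 ↦ 2  ≥
a = 2, b = 1 ↦ 2  ≥
a = 2, b = 2 ↦ 2  ≥
a = 2, b = 3 ↦ 1  <
a = 3, b = 0 ↦ 0  <
a = 3, b = 1 ↦ 0  <
a = 3, b = 2 ↦ 0  <
a = 3, b = 3 ↦ 0  <
So 11 of the 16 assignments meet the threshold.

11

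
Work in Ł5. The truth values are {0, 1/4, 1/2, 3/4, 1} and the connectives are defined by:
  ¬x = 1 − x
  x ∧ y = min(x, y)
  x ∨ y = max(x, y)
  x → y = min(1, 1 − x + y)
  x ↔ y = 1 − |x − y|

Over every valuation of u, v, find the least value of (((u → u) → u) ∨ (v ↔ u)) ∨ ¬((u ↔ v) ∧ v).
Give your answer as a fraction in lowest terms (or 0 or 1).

1/2

Take u = 0, v = 1/2:
u → u = 0 → 0 = 1
(u → u) → u = 1 → 0 = 0
v ↔ u = 1/2 ↔ 0 = 1/2
((u → u) → u) ∨ (v ↔ u) = 0 ∨ 1/2 = 1/2
u ↔ v = 0 ↔ 1/2 = 1/2
(u ↔ v) ∧ v = 1/2 ∧ 1/2 = 1/2
¬((u ↔ v) ∧ v) = ¬1/2 = 1/2
(((u → u) → u) ∨ (v ↔ u)) ∨ ¬((u ↔ v) ∧ v) = 1/2 ∨ 1/2 = 1/2
No assignment yields a value below 1/2, so this is the minimum.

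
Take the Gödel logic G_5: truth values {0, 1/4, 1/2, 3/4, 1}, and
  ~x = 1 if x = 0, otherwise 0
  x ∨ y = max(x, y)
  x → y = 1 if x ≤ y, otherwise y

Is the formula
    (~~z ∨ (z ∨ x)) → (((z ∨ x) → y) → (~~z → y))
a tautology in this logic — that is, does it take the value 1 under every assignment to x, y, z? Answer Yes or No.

No

Counterexample: take x = 0, y = 1/4, z = 1/4.
~z = ~1/4 = 0
~~z = ~0 = 1
z ∨ x = 1/4 ∨ 0 = 1/4
~~z ∨ (z ∨ x) = 1 ∨ 1/4 = 1
z ∨ x = 1/4 ∨ 0 = 1/4
(z ∨ x) → y = 1/4 → 1/4 = 1
~z = ~1/4 = 0
~~z = ~0 = 1
~~z → y = 1 → 1/4 = 1/4
((z ∨ x) → y) → (~~z → y) = 1 → 1/4 = 1/4
(~~z ∨ (z ∨ x)) → (((z ∨ x) → y) → (~~z → y)) = 1 → 1/4 = 1/4
This gives 1/4 ≠ 1.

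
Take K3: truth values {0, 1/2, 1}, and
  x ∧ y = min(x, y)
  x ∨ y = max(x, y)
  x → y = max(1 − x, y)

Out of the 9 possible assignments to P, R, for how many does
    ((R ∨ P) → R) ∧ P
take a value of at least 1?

P = 0, R = 0 ↦ 0  <
P = 0, R = 1/2 ↦ 0  <
P = 0, R = 1 ↦ 0  <
P = 1/2, R = 0 ↦ 1/2  <
P = 1/2, R = 1/2 ↦ 1/2  <
P = 1/2, R = 1 ↦ 1/2  <
P = 1, R = 0 ↦ 0  <
P = 1, R = 1/2 ↦ 1/2  <
P = 1, R = 1 ↦ 1  ≥
So 1 of the 9 assignments meets the threshold.

1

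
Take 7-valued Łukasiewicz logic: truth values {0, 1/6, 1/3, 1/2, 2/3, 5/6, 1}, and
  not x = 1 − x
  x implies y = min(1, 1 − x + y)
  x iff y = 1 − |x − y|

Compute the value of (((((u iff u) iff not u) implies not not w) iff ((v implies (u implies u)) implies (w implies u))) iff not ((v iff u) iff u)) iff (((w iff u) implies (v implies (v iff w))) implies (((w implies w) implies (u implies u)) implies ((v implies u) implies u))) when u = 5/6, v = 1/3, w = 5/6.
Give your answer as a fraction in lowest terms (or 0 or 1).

1/2

u iff u = 5/6 iff 5/6 = 1
not u = not 5/6 = 1/6
(u iff u) iff not u = 1 iff 1/6 = 1/6
not w = not 5/6 = 1/6
not not w = not 1/6 = 5/6
((u iff u) iff not u) implies not not w = 1/6 implies 5/6 = 1
u implies u = 5/6 implies 5/6 = 1
v implies (u implies u) = 1/3 implies 1 = 1
w implies u = 5/6 implies 5/6 = 1
(v implies (u implies u)) implies (w implies u) = 1 implies 1 = 1
(((u iff u) iff not u) implies not not w) iff ((v implies (u implies u)) implies (w implies u)) = 1 iff 1 = 1
v iff u = 1/3 iff 5/6 = 1/2
(v iff u) iff u = 1/2 iff 5/6 = 2/3
not ((v iff u) iff u) = not 2/3 = 1/3
((((u iff u) iff not u) implies not not w) iff ((v implies (u implies u)) implies (w implies u))) iff not ((v iff u) iff u) = 1 iff 1/3 = 1/3
w iff u = 5/6 iff 5/6 = 1
v iff w = 1/3 iff 5/6 = 1/2
v implies (v iff w) = 1/3 implies 1/2 = 1
(w iff u) implies (v implies (v iff w)) = 1 implies 1 = 1
w implies w = 5/6 implies 5/6 = 1
u implies u = 5/6 implies 5/6 = 1
(w implies w) implies (u implies u) = 1 implies 1 = 1
v implies u = 1/3 implies 5/6 = 1
(v implies u) implies u = 1 implies 5/6 = 5/6
((w implies w) implies (u implies u)) implies ((v implies u) implies u) = 1 implies 5/6 = 5/6
((w iff u) implies (v implies (v iff w))) implies (((w implies w) implies (u implies u)) implies ((v implies u) implies u)) = 1 implies 5/6 = 5/6
(((((u iff u) iff not u) implies not not w) iff ((v implies (u implies u)) implies (w implies u))) iff not ((v iff u) iff u)) iff (((w iff u) implies (v implies (v iff w))) implies (((w implies w) implies (u implies u)) implies ((v implies u) implies u))) = 1/3 iff 5/6 = 1/2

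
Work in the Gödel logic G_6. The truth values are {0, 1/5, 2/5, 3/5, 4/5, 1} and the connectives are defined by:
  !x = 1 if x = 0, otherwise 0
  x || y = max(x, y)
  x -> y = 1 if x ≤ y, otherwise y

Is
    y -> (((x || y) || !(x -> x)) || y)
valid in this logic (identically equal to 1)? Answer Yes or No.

Yes

At x = 1/5, y = 1/5, for instance:
x || y = 1/5 || 1/5 = 1/5
x -> x = 1/5 -> 1/5 = 1
!(x -> x) = !1 = 0
(x || y) || !(x -> x) = 1/5 || 0 = 1/5
((x || y) || !(x -> x)) || y = 1/5 || 1/5 = 1/5
y -> (((x || y) || !(x -> x)) || y) = 1/5 -> 1/5 = 1
and checking the remaining 35 assignments likewise gives ≥ 1 in every case.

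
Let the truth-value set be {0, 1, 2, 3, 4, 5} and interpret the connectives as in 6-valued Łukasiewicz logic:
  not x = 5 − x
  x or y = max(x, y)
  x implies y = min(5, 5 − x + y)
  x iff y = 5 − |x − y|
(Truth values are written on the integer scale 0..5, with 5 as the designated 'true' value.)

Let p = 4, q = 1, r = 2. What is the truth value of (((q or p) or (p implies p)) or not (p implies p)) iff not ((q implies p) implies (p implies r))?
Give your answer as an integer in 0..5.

q or p = 1 or 4 = 4
p implies p = 4 implies 4 = 5
(q or p) or (p implies p) = 4 or 5 = 5
p implies p = 4 implies 4 = 5
not (p implies p) = not 5 = 0
((q or p) or (p implies p)) or not (p implies p) = 5 or 0 = 5
q implies p = 1 implies 4 = 5
p implies r = 4 implies 2 = 3
(q implies p) implies (p implies r) = 5 implies 3 = 3
not ((q implies p) implies (p implies r)) = not 3 = 2
(((q or p) or (p implies p)) or not (p implies p)) iff not ((q implies p) implies (p implies r)) = 5 iff 2 = 2

2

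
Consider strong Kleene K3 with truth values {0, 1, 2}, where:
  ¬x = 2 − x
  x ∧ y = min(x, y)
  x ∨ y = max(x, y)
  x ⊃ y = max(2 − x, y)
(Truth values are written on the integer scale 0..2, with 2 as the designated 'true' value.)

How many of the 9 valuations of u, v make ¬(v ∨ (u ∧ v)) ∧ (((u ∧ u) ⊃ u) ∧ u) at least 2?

u = 0, v = 0 ↦ 0  <
u = 0, v = 1 ↦ 0  <
u = 0, v = 2 ↦ 0  <
u = 1, v = 0 ↦ 1  <
u = 1, v = 1 ↦ 1  <
u = 1, v = 2 ↦ 0  <
u = 2, v = 0 ↦ 2  ≥
u = 2, v = 1 ↦ 1  <
u = 2, v = 2 ↦ 0  <
So 1 of the 9 assignments meets the threshold.

1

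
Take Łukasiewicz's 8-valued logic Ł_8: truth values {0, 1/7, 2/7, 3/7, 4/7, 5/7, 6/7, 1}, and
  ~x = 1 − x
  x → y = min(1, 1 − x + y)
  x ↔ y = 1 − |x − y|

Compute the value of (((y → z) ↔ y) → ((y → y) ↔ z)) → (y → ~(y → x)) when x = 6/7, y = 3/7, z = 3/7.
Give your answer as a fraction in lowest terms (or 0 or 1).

4/7

y → z = 3/7 → 3/7 = 1
(y → z) ↔ y = 1 ↔ 3/7 = 3/7
y → y = 3/7 → 3/7 = 1
(y → y) ↔ z = 1 ↔ 3/7 = 3/7
((y → z) ↔ y) → ((y → y) ↔ z) = 3/7 → 3/7 = 1
y → x = 3/7 → 6/7 = 1
~(y → x) = ~1 = 0
y → ~(y → x) = 3/7 → 0 = 4/7
(((y → z) ↔ y) → ((y → y) ↔ z)) → (y → ~(y → x)) = 1 → 4/7 = 4/7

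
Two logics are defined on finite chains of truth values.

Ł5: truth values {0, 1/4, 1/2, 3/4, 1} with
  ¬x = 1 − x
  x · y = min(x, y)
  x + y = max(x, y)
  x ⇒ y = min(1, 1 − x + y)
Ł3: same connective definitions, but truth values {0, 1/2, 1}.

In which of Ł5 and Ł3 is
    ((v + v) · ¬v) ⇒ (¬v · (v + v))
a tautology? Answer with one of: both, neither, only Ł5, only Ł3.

both

In Ł5: every assignment gives 1 — tautology.
In Ł3: every assignment gives 1 — tautology.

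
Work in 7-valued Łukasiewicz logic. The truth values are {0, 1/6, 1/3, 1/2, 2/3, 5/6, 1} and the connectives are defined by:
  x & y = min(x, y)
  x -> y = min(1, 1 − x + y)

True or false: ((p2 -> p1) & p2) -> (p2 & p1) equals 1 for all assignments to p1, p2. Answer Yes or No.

Counterexample: take p1 = 0, p2 = 1/6.
p2 -> p1 = 1/6 -> 0 = 5/6
(p2 -> p1) & p2 = 5/6 & 1/6 = 1/6
p2 & p1 = 1/6 & 0 = 0
((p2 -> p1) & p2) -> (p2 & p1) = 1/6 -> 0 = 5/6
This gives 5/6 ≠ 1.

No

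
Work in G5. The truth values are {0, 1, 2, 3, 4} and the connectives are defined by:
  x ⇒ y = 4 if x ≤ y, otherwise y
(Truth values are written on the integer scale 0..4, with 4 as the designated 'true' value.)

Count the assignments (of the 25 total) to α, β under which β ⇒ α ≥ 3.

value 4: 15 assignments (counts)
value 3: 1 assignment (counts)
value 2: 2 assignments
value 1: 3 assignments
value 0: 4 assignments
So 16 of the 25 assignments meet the threshold.

16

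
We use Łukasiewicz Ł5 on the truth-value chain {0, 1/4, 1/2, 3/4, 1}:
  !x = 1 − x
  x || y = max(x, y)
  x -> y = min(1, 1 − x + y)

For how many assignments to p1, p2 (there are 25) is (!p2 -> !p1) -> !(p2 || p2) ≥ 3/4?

value 1: 9 assignments (counts)
value 3/4: 3 assignments (counts)
value 1/2: 4 assignments
value 1/4: 4 assignments
value 0: 5 assignments
So 12 of the 25 assignments meet the threshold.

12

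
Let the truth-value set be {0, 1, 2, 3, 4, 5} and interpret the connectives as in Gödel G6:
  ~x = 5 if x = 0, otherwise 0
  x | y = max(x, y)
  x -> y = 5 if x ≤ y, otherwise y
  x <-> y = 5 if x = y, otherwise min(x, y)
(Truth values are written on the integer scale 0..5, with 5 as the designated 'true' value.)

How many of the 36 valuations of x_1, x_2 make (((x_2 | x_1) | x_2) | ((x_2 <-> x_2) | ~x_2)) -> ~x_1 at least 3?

6

value 5: 6 assignments (counts)
value 0: 30 assignments
So 6 of the 36 assignments meet the threshold.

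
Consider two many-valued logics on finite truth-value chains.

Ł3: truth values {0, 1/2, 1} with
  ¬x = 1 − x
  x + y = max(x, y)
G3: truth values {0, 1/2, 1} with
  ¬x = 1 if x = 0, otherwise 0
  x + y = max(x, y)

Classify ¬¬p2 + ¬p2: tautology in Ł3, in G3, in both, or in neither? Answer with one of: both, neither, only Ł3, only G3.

only G3

In Ł3: at p2 = 1/2 the value is 1/2 — not a tautology.
In G3: every assignment gives 1 — tautology.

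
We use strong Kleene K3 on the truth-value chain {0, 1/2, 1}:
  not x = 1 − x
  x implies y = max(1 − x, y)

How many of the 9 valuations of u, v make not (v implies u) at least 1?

1

u = 0, v = 0 ↦ 0  <
u = 0, v = 1/2 ↦ 1/2  <
u = 0, v = 1 ↦ 1  ≥
u = 1/2, v = 0 ↦ 0  <
u = 1/2, v = 1/2 ↦ 1/2  <
u = 1/2, v = 1 ↦ 1/2  <
u = 1, v = 0 ↦ 0  <
u = 1, v = 1/2 ↦ 0  <
u = 1, v = 1 ↦ 0  <
So 1 of the 9 assignments meets the threshold.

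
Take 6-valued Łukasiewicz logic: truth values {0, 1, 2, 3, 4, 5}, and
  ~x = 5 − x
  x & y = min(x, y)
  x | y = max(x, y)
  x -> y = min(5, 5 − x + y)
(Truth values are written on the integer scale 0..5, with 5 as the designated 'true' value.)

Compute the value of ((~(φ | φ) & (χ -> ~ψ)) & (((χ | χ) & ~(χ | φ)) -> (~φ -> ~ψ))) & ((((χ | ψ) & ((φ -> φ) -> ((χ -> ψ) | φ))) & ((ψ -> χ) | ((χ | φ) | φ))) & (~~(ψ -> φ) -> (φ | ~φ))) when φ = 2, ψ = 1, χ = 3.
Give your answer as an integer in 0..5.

φ | φ = 2 | 2 = 2
~(φ | φ) = ~2 = 3
~ψ = ~1 = 4
χ -> ~ψ = 3 -> 4 = 5
~(φ | φ) & (χ -> ~ψ) = 3 & 5 = 3
χ | χ = 3 | 3 = 3
χ | φ = 3 | 2 = 3
~(χ | φ) = ~3 = 2
(χ | χ) & ~(χ | φ) = 3 & 2 = 2
~φ = ~2 = 3
~ψ = ~1 = 4
~φ -> ~ψ = 3 -> 4 = 5
((χ | χ) & ~(χ | φ)) -> (~φ -> ~ψ) = 2 -> 5 = 5
(~(φ | φ) & (χ -> ~ψ)) & (((χ | χ) & ~(χ | φ)) -> (~φ -> ~ψ)) = 3 & 5 = 3
χ | ψ = 3 | 1 = 3
φ -> φ = 2 -> 2 = 5
χ -> ψ = 3 -> 1 = 3
(χ -> ψ) | φ = 3 | 2 = 3
(φ -> φ) -> ((χ -> ψ) | φ) = 5 -> 3 = 3
(χ | ψ) & ((φ -> φ) -> ((χ -> ψ) | φ)) = 3 & 3 = 3
ψ -> χ = 1 -> 3 = 5
χ | φ = 3 | 2 = 3
(χ | φ) | φ = 3 | 2 = 3
(ψ -> χ) | ((χ | φ) | φ) = 5 | 3 = 5
((χ | ψ) & ((φ -> φ) -> ((χ -> ψ) | φ))) & ((ψ -> χ) | ((χ | φ) | φ)) = 3 & 5 = 3
ψ -> φ = 1 -> 2 = 5
~(ψ -> φ) = ~5 = 0
~~(ψ -> φ) = ~0 = 5
~φ = ~2 = 3
φ | ~φ = 2 | 3 = 3
~~(ψ -> φ) -> (φ | ~φ) = 5 -> 3 = 3
(((χ | ψ) & ((φ -> φ) -> ((χ -> ψ) | φ))) & ((ψ -> χ) | ((χ | φ) | φ))) & (~~(ψ -> φ) -> (φ | ~φ)) = 3 & 3 = 3
((~(φ | φ) & (χ -> ~ψ)) & (((χ | χ) & ~(χ | φ)) -> (~φ -> ~ψ))) & ((((χ | ψ) & ((φ -> φ) -> ((χ -> ψ) | φ))) & ((ψ -> χ) | ((χ | φ) | φ))) & (~~(ψ -> φ) -> (φ | ~φ))) = 3 & 3 = 3

3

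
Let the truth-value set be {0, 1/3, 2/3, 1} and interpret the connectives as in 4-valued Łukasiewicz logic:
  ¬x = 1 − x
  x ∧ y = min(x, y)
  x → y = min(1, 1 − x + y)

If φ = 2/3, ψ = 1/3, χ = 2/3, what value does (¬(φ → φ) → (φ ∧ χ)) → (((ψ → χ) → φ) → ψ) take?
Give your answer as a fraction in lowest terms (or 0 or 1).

2/3

φ → φ = 2/3 → 2/3 = 1
¬(φ → φ) = ¬1 = 0
φ ∧ χ = 2/3 ∧ 2/3 = 2/3
¬(φ → φ) → (φ ∧ χ) = 0 → 2/3 = 1
ψ → χ = 1/3 → 2/3 = 1
(ψ → χ) → φ = 1 → 2/3 = 2/3
((ψ → χ) → φ) → ψ = 2/3 → 1/3 = 2/3
(¬(φ → φ) → (φ ∧ χ)) → (((ψ → χ) → φ) → ψ) = 1 → 2/3 = 2/3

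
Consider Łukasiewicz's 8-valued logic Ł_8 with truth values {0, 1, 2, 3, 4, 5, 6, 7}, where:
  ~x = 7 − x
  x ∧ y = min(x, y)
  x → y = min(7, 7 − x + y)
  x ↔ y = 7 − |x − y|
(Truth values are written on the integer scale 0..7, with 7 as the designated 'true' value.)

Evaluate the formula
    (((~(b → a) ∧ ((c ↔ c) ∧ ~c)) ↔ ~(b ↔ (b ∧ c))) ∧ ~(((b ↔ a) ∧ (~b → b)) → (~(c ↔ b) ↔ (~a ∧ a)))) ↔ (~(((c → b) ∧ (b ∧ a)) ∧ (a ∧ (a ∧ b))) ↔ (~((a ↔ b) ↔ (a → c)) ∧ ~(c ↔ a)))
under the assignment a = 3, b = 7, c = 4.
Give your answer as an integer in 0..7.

b → a = 7 → 3 = 3
~(b → a) = ~3 = 4
c ↔ c = 4 ↔ 4 = 7
~c = ~4 = 3
(c ↔ c) ∧ ~c = 7 ∧ 3 = 3
~(b → a) ∧ ((c ↔ c) ∧ ~c) = 4 ∧ 3 = 3
b ∧ c = 7 ∧ 4 = 4
b ↔ (b ∧ c) = 7 ↔ 4 = 4
~(b ↔ (b ∧ c)) = ~4 = 3
(~(b → a) ∧ ((c ↔ c) ∧ ~c)) ↔ ~(b ↔ (b ∧ c)) = 3 ↔ 3 = 7
b ↔ a = 7 ↔ 3 = 3
~b = ~7 = 0
~b → b = 0 → 7 = 7
(b ↔ a) ∧ (~b → b) = 3 ∧ 7 = 3
c ↔ b = 4 ↔ 7 = 4
~(c ↔ b) = ~4 = 3
~a = ~3 = 4
~a ∧ a = 4 ∧ 3 = 3
~(c ↔ b) ↔ (~a ∧ a) = 3 ↔ 3 = 7
((b ↔ a) ∧ (~b → b)) → (~(c ↔ b) ↔ (~a ∧ a)) = 3 → 7 = 7
~(((b ↔ a) ∧ (~b → b)) → (~(c ↔ b) ↔ (~a ∧ a))) = ~7 = 0
((~(b → a) ∧ ((c ↔ c) ∧ ~c)) ↔ ~(b ↔ (b ∧ c))) ∧ ~(((b ↔ a) ∧ (~b → b)) → (~(c ↔ b) ↔ (~a ∧ a))) = 7 ∧ 0 = 0
c → b = 4 → 7 = 7
b ∧ a = 7 ∧ 3 = 3
(c → b) ∧ (b ∧ a) = 7 ∧ 3 = 3
a ∧ b = 3 ∧ 7 = 3
a ∧ (a ∧ b) = 3 ∧ 3 = 3
((c → b) ∧ (b ∧ a)) ∧ (a ∧ (a ∧ b)) = 3 ∧ 3 = 3
~(((c → b) ∧ (b ∧ a)) ∧ (a ∧ (a ∧ b))) = ~3 = 4
a ↔ b = 3 ↔ 7 = 3
a → c = 3 → 4 = 7
(a ↔ b) ↔ (a → c) = 3 ↔ 7 = 3
~((a ↔ b) ↔ (a → c)) = ~3 = 4
c ↔ a = 4 ↔ 3 = 6
~(c ↔ a) = ~6 = 1
~((a ↔ b) ↔ (a → c)) ∧ ~(c ↔ a) = 4 ∧ 1 = 1
~(((c → b) ∧ (b ∧ a)) ∧ (a ∧ (a ∧ b))) ↔ (~((a ↔ b) ↔ (a → c)) ∧ ~(c ↔ a)) = 4 ↔ 1 = 4
(((~(b → a) ∧ ((c ↔ c) ∧ ~c)) ↔ ~(b ↔ (b ∧ c))) ∧ ~(((b ↔ a) ∧ (~b → b)) → (~(c ↔ b) ↔ (~a ∧ a)))) ↔ (~(((c → b) ∧ (b ∧ a)) ∧ (a ∧ (a ∧ b))) ↔ (~((a ↔ b) ↔ (a → c)) ∧ ~(c ↔ a))) = 0 ↔ 4 = 3

3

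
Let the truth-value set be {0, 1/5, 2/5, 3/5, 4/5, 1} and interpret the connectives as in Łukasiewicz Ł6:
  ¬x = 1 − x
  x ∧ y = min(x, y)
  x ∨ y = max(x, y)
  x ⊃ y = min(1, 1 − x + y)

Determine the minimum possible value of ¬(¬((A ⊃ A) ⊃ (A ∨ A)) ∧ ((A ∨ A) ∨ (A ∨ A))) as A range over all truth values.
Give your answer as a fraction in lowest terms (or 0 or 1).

3/5

Take A = 2/5:
A ⊃ A = 2/5 ⊃ 2/5 = 1
A ∨ A = 2/5 ∨ 2/5 = 2/5
(A ⊃ A) ⊃ (A ∨ A) = 1 ⊃ 2/5 = 2/5
¬((A ⊃ A) ⊃ (A ∨ A)) = ¬2/5 = 3/5
A ∨ A = 2/5 ∨ 2/5 = 2/5
A ∨ A = 2/5 ∨ 2/5 = 2/5
(A ∨ A) ∨ (A ∨ A) = 2/5 ∨ 2/5 = 2/5
¬((A ⊃ A) ⊃ (A ∨ A)) ∧ ((A ∨ A) ∨ (A ∨ A)) = 3/5 ∧ 2/5 = 2/5
¬(¬((A ⊃ A) ⊃ (A ∨ A)) ∧ ((A ∨ A) ∨ (A ∨ A))) = ¬2/5 = 3/5
No assignment yields a value below 3/5, so this is the minimum.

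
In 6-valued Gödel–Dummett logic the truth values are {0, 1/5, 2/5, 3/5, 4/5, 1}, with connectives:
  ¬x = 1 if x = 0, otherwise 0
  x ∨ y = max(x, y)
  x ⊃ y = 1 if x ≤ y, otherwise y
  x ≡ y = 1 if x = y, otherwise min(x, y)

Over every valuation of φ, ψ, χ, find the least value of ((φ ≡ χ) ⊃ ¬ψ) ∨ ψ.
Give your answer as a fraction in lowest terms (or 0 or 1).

1/5

Take φ = 0, ψ = 1/5, χ = 0:
φ ≡ χ = 0 ≡ 0 = 1
¬ψ = ¬1/5 = 0
(φ ≡ χ) ⊃ ¬ψ = 1 ⊃ 0 = 0
((φ ≡ χ) ⊃ ¬ψ) ∨ ψ = 0 ∨ 1/5 = 1/5
No assignment yields a value below 1/5, so this is the minimum.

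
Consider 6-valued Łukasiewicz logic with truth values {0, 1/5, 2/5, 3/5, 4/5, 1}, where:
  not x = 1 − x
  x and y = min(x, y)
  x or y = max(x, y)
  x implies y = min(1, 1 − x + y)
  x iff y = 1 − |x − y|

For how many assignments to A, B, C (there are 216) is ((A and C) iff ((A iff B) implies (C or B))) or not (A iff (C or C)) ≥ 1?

value 1: 23 assignments (counts)
value 4/5: 56 assignments
value 3/5: 84 assignments
value 2/5: 34 assignments
value 1/5: 16 assignments
value 0: 3 assignments
So 23 of the 216 assignments meet the threshold.

23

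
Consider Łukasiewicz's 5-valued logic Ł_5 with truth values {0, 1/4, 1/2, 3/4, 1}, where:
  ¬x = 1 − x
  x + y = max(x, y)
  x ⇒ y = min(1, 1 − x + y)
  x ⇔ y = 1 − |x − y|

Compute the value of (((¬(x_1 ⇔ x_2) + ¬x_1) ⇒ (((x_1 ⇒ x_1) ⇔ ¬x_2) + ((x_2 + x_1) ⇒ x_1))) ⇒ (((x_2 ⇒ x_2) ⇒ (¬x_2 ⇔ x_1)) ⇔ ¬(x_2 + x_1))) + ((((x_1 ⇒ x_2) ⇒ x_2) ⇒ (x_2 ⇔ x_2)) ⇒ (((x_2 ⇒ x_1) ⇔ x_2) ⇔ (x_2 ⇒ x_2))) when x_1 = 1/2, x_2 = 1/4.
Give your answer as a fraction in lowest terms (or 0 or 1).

x_1 ⇔ x_2 = 1/2 ⇔ 1/4 = 3/4
¬(x_1 ⇔ x_2) = ¬3/4 = 1/4
¬x_1 = ¬1/2 = 1/2
¬(x_1 ⇔ x_2) + ¬x_1 = 1/4 + 1/2 = 1/2
x_1 ⇒ x_1 = 1/2 ⇒ 1/2 = 1
¬x_2 = ¬1/4 = 3/4
(x_1 ⇒ x_1) ⇔ ¬x_2 = 1 ⇔ 3/4 = 3/4
x_2 + x_1 = 1/4 + 1/2 = 1/2
(x_2 + x_1) ⇒ x_1 = 1/2 ⇒ 1/2 = 1
((x_1 ⇒ x_1) ⇔ ¬x_2) + ((x_2 + x_1) ⇒ x_1) = 3/4 + 1 = 1
(¬(x_1 ⇔ x_2) + ¬x_1) ⇒ (((x_1 ⇒ x_1) ⇔ ¬x_2) + ((x_2 + x_1) ⇒ x_1)) = 1/2 ⇒ 1 = 1
x_2 ⇒ x_2 = 1/4 ⇒ 1/4 = 1
¬x_2 = ¬1/4 = 3/4
¬x_2 ⇔ x_1 = 3/4 ⇔ 1/2 = 3/4
(x_2 ⇒ x_2) ⇒ (¬x_2 ⇔ x_1) = 1 ⇒ 3/4 = 3/4
x_2 + x_1 = 1/4 + 1/2 = 1/2
¬(x_2 + x_1) = ¬1/2 = 1/2
((x_2 ⇒ x_2) ⇒ (¬x_2 ⇔ x_1)) ⇔ ¬(x_2 + x_1) = 3/4 ⇔ 1/2 = 3/4
((¬(x_1 ⇔ x_2) + ¬x_1) ⇒ (((x_1 ⇒ x_1) ⇔ ¬x_2) + ((x_2 + x_1) ⇒ x_1))) ⇒ (((x_2 ⇒ x_2) ⇒ (¬x_2 ⇔ x_1)) ⇔ ¬(x_2 + x_1)) = 1 ⇒ 3/4 = 3/4
x_1 ⇒ x_2 = 1/2 ⇒ 1/4 = 3/4
(x_1 ⇒ x_2) ⇒ x_2 = 3/4 ⇒ 1/4 = 1/2
x_2 ⇔ x_2 = 1/4 ⇔ 1/4 = 1
((x_1 ⇒ x_2) ⇒ x_2) ⇒ (x_2 ⇔ x_2) = 1/2 ⇒ 1 = 1
x_2 ⇒ x_1 = 1/4 ⇒ 1/2 = 1
(x_2 ⇒ x_1) ⇔ x_2 = 1 ⇔ 1/4 = 1/4
x_2 ⇒ x_2 = 1/4 ⇒ 1/4 = 1
((x_2 ⇒ x_1) ⇔ x_2) ⇔ (x_2 ⇒ x_2) = 1/4 ⇔ 1 = 1/4
(((x_1 ⇒ x_2) ⇒ x_2) ⇒ (x_2 ⇔ x_2)) ⇒ (((x_2 ⇒ x_1) ⇔ x_2) ⇔ (x_2 ⇒ x_2)) = 1 ⇒ 1/4 = 1/4
(((¬(x_1 ⇔ x_2) + ¬x_1) ⇒ (((x_1 ⇒ x_1) ⇔ ¬x_2) + ((x_2 + x_1) ⇒ x_1))) ⇒ (((x_2 ⇒ x_2) ⇒ (¬x_2 ⇔ x_1)) ⇔ ¬(x_2 + x_1))) + ((((x_1 ⇒ x_2) ⇒ x_2) ⇒ (x_2 ⇔ x_2)) ⇒ (((x_2 ⇒ x_1) ⇔ x_2) ⇔ (x_2 ⇒ x_2))) = 3/4 + 1/4 = 3/4

3/4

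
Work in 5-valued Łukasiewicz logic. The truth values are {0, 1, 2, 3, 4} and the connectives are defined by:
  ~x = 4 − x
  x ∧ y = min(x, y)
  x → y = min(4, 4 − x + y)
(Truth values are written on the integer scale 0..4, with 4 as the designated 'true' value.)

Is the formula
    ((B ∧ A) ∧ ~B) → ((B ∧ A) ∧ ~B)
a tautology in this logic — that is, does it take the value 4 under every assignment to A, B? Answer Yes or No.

Yes

At A = 0, B = 1, for instance:
B ∧ A = 1 ∧ 0 = 0
~B = ~1 = 3
(B ∧ A) ∧ ~B = 0 ∧ 3 = 0
((B ∧ A) ∧ ~B) → ((B ∧ A) ∧ ~B) = 0 → 0 = 4
and checking the remaining 24 assignments likewise gives ≥ 4 in every case.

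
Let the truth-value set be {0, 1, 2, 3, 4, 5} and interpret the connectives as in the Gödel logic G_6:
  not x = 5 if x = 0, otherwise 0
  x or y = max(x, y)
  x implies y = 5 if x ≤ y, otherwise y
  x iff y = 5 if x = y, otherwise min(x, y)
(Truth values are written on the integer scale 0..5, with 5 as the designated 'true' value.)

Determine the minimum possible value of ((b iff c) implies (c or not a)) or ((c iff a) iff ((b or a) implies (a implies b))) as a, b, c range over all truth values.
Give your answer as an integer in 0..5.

2

Take a = 1, b = 2, c = 2:
b iff c = 2 iff 2 = 5
not a = not 1 = 0
c or not a = 2 or 0 = 2
(b iff c) implies (c or not a) = 5 implies 2 = 2
c iff a = 2 iff 1 = 1
b or a = 2 or 1 = 2
a implies b = 1 implies 2 = 5
(b or a) implies (a implies b) = 2 implies 5 = 5
(c iff a) iff ((b or a) implies (a implies b)) = 1 iff 5 = 1
((b iff c) implies (c or not a)) or ((c iff a) iff ((b or a) implies (a implies b))) = 2 or 1 = 2
No assignment yields a value below 2, so this is the minimum.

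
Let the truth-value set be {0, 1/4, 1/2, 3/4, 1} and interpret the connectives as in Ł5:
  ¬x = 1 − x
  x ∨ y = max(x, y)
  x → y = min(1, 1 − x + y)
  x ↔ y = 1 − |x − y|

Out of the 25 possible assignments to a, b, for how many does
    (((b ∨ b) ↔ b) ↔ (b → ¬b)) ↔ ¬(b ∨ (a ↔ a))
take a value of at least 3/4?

value 1: 5 assignments (counts)
value 1/2: 5 assignments
value 0: 15 assignments
So 5 of the 25 assignments meet the threshold.

5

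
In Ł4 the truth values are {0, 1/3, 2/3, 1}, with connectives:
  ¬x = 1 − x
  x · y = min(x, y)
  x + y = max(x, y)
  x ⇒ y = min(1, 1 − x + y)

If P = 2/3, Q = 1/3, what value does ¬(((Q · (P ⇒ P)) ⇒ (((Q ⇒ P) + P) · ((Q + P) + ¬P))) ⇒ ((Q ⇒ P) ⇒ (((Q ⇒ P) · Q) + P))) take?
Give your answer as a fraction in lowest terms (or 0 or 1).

1/3

P ⇒ P = 2/3 ⇒ 2/3 = 1
Q · (P ⇒ P) = 1/3 · 1 = 1/3
Q ⇒ P = 1/3 ⇒ 2/3 = 1
(Q ⇒ P) + P = 1 + 2/3 = 1
Q + P = 1/3 + 2/3 = 2/3
¬P = ¬2/3 = 1/3
(Q + P) + ¬P = 2/3 + 1/3 = 2/3
((Q ⇒ P) + P) · ((Q + P) + ¬P) = 1 · 2/3 = 2/3
(Q · (P ⇒ P)) ⇒ (((Q ⇒ P) + P) · ((Q + P) + ¬P)) = 1/3 ⇒ 2/3 = 1
Q ⇒ P = 1/3 ⇒ 2/3 = 1
Q ⇒ P = 1/3 ⇒ 2/3 = 1
(Q ⇒ P) · Q = 1 · 1/3 = 1/3
((Q ⇒ P) · Q) + P = 1/3 + 2/3 = 2/3
(Q ⇒ P) ⇒ (((Q ⇒ P) · Q) + P) = 1 ⇒ 2/3 = 2/3
((Q · (P ⇒ P)) ⇒ (((Q ⇒ P) + P) · ((Q + P) + ¬P))) ⇒ ((Q ⇒ P) ⇒ (((Q ⇒ P) · Q) + P)) = 1 ⇒ 2/3 = 2/3
¬(((Q · (P ⇒ P)) ⇒ (((Q ⇒ P) + P) · ((Q + P) + ¬P))) ⇒ ((Q ⇒ P) ⇒ (((Q ⇒ P) · Q) + P))) = ¬2/3 = 1/3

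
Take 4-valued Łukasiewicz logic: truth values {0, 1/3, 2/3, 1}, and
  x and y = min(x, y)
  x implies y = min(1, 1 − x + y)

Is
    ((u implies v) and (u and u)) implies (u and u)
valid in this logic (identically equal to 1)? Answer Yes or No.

Yes

u = 0, v = 0 ↦ 1
u = 0, v = 1/3 ↦ 1
u = 0, v = 2/3 ↦ 1
u = 0, v = 1 ↦ 1
u = 1/3, v = 0 ↦ 1
u = 1/3, v = 1/3 ↦ 1
u = 1/3, v = 2/3 ↦ 1
u = 1/3, v = 1 ↦ 1
u = 2/3, v = 0 ↦ 1
u = 2/3, v = 1/3 ↦ 1
u = 2/3, v = 2/3 ↦ 1
u = 2/3, v = 1 ↦ 1
u = 1, v = 0 ↦ 1
u = 1, v = 1/3 ↦ 1
u = 1, v = 2/3 ↦ 1
u = 1, v = 1 ↦ 1
Every assignment gives a value ≥ 1.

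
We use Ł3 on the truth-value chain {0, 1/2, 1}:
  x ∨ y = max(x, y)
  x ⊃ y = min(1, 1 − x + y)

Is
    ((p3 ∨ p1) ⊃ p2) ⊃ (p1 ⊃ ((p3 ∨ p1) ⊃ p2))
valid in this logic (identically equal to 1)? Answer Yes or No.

Yes

At p1 = 1, p2 = 1/2, p3 = 0, for instance:
p3 ∨ p1 = 0 ∨ 1 = 1
(p3 ∨ p1) ⊃ p2 = 1 ⊃ 1/2 = 1/2
p1 ⊃ ((p3 ∨ p1) ⊃ p2) = 1 ⊃ 1/2 = 1/2
((p3 ∨ p1) ⊃ p2) ⊃ (p1 ⊃ ((p3 ∨ p1) ⊃ p2)) = 1/2 ⊃ 1/2 = 1
and checking the remaining 26 assignments likewise gives ≥ 1 in every case.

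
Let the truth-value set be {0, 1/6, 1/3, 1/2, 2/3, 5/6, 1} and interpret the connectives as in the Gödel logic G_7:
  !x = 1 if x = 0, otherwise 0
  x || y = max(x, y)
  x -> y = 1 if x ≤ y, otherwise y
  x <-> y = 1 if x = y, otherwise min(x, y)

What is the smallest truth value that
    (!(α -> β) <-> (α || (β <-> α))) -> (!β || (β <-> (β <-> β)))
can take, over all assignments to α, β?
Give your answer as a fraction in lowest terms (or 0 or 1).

1/6

Take α = 0, β = 1/6:
α -> β = 0 -> 1/6 = 1
!(α -> β) = !1 = 0
β <-> α = 1/6 <-> 0 = 0
α || (β <-> α) = 0 || 0 = 0
!(α -> β) <-> (α || (β <-> α)) = 0 <-> 0 = 1
!β = !1/6 = 0
β <-> β = 1/6 <-> 1/6 = 1
β <-> (β <-> β) = 1/6 <-> 1 = 1/6
!β || (β <-> (β <-> β)) = 0 || 1/6 = 1/6
(!(α -> β) <-> (α || (β <-> α))) -> (!β || (β <-> (β <-> β))) = 1 -> 1/6 = 1/6
No assignment yields a value below 1/6, so this is the minimum.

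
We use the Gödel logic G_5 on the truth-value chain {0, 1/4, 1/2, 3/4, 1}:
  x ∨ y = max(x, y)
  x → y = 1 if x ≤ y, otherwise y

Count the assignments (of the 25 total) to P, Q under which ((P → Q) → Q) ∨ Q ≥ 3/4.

19

value 1: 15 assignments (counts)
value 3/4: 4 assignments (counts)
value 1/2: 3 assignments
value 1/4: 2 assignments
value 0: 1 assignment
So 19 of the 25 assignments meet the threshold.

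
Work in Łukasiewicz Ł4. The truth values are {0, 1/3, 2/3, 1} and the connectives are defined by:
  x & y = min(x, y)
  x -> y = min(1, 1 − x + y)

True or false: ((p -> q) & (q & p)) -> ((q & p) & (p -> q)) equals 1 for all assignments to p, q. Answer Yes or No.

Yes

p = 0, q = 0 ↦ 1
p = 0, q = 1/3 ↦ 1
p = 0, q = 2/3 ↦ 1
p = 0, q = 1 ↦ 1
p = 1/3, q = 0 ↦ 1
p = 1/3, q = 1/3 ↦ 1
p = 1/3, q = 2/3 ↦ 1
p = 1/3, q = 1 ↦ 1
p = 2/3, q = 0 ↦ 1
p = 2/3, q = 1/3 ↦ 1
p = 2/3, q = 2/3 ↦ 1
p = 2/3, q = 1 ↦ 1
p = 1, q = 0 ↦ 1
p = 1, q = 1/3 ↦ 1
p = 1, q = 2/3 ↦ 1
p = 1, q = 1 ↦ 1
Every assignment gives a value ≥ 1.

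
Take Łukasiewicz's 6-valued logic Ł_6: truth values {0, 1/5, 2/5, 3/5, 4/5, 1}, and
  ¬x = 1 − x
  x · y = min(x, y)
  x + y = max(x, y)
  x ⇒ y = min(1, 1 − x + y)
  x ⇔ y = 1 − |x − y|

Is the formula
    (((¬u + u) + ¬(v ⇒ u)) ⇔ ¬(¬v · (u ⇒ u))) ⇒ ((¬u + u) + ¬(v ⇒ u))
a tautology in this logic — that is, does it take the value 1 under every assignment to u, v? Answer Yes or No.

Counterexample: take u = 1/5, v = 4/5.
¬u = ¬1/5 = 4/5
¬u + u = 4/5 + 1/5 = 4/5
v ⇒ u = 4/5 ⇒ 1/5 = 2/5
¬(v ⇒ u) = ¬2/5 = 3/5
(¬u + u) + ¬(v ⇒ u) = 4/5 + 3/5 = 4/5
¬v = ¬4/5 = 1/5
u ⇒ u = 1/5 ⇒ 1/5 = 1
¬v · (u ⇒ u) = 1/5 · 1 = 1/5
¬(¬v · (u ⇒ u)) = ¬1/5 = 4/5
((¬u + u) + ¬(v ⇒ u)) ⇔ ¬(¬v · (u ⇒ u)) = 4/5 ⇔ 4/5 = 1
¬u = ¬1/5 = 4/5
¬u + u = 4/5 + 1/5 = 4/5
v ⇒ u = 4/5 ⇒ 1/5 = 2/5
¬(v ⇒ u) = ¬2/5 = 3/5
(¬u + u) + ¬(v ⇒ u) = 4/5 + 3/5 = 4/5
(((¬u + u) + ¬(v ⇒ u)) ⇔ ¬(¬v · (u ⇒ u))) ⇒ ((¬u + u) + ¬(v ⇒ u)) = 1 ⇒ 4/5 = 4/5
This gives 4/5 ≠ 1.

No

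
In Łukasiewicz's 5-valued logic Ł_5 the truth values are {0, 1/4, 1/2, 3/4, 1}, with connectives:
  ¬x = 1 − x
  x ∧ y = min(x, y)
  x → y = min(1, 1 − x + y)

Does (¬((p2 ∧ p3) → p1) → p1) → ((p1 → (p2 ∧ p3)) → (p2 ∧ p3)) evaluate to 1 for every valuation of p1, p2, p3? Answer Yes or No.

Counterexample: take p1 = 0, p2 = 0, p3 = 0.
p2 ∧ p3 = 0 ∧ 0 = 0
(p2 ∧ p3) → p1 = 0 → 0 = 1
¬((p2 ∧ p3) → p1) = ¬1 = 0
¬((p2 ∧ p3) → p1) → p1 = 0 → 0 = 1
p2 ∧ p3 = 0 ∧ 0 = 0
p1 → (p2 ∧ p3) = 0 → 0 = 1
p2 ∧ p3 = 0 ∧ 0 = 0
(p1 → (p2 ∧ p3)) → (p2 ∧ p3) = 1 → 0 = 0
(¬((p2 ∧ p3) → p1) → p1) → ((p1 → (p2 ∧ p3)) → (p2 ∧ p3)) = 1 → 0 = 0
This gives 0 ≠ 1.

No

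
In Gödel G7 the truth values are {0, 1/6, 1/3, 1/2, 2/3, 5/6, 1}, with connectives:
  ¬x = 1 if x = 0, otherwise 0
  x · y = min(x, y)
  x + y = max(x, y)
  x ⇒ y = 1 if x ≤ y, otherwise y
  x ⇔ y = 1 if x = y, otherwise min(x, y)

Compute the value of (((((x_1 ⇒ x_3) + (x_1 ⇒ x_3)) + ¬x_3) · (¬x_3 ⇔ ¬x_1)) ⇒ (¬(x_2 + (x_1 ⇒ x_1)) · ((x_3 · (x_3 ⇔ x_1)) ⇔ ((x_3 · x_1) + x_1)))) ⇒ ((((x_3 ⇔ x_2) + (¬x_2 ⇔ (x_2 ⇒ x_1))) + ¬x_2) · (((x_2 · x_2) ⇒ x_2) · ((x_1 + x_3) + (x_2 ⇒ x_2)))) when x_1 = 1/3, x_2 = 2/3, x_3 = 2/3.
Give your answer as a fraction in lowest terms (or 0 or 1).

1

x_1 ⇒ x_3 = 1/3 ⇒ 2/3 = 1
x_1 ⇒ x_3 = 1/3 ⇒ 2/3 = 1
(x_1 ⇒ x_3) + (x_1 ⇒ x_3) = 1 + 1 = 1
¬x_3 = ¬2/3 = 0
((x_1 ⇒ x_3) + (x_1 ⇒ x_3)) + ¬x_3 = 1 + 0 = 1
¬x_3 = ¬2/3 = 0
¬x_1 = ¬1/3 = 0
¬x_3 ⇔ ¬x_1 = 0 ⇔ 0 = 1
(((x_1 ⇒ x_3) + (x_1 ⇒ x_3)) + ¬x_3) · (¬x_3 ⇔ ¬x_1) = 1 · 1 = 1
x_1 ⇒ x_1 = 1/3 ⇒ 1/3 = 1
x_2 + (x_1 ⇒ x_1) = 2/3 + 1 = 1
¬(x_2 + (x_1 ⇒ x_1)) = ¬1 = 0
x_3 ⇔ x_1 = 2/3 ⇔ 1/3 = 1/3
x_3 · (x_3 ⇔ x_1) = 2/3 · 1/3 = 1/3
x_3 · x_1 = 2/3 · 1/3 = 1/3
(x_3 · x_1) + x_1 = 1/3 + 1/3 = 1/3
(x_3 · (x_3 ⇔ x_1)) ⇔ ((x_3 · x_1) + x_1) = 1/3 ⇔ 1/3 = 1
¬(x_2 + (x_1 ⇒ x_1)) · ((x_3 · (x_3 ⇔ x_1)) ⇔ ((x_3 · x_1) + x_1)) = 0 · 1 = 0
((((x_1 ⇒ x_3) + (x_1 ⇒ x_3)) + ¬x_3) · (¬x_3 ⇔ ¬x_1)) ⇒ (¬(x_2 + (x_1 ⇒ x_1)) · ((x_3 · (x_3 ⇔ x_1)) ⇔ ((x_3 · x_1) + x_1))) = 1 ⇒ 0 = 0
x_3 ⇔ x_2 = 2/3 ⇔ 2/3 = 1
¬x_2 = ¬2/3 = 0
x_2 ⇒ x_1 = 2/3 ⇒ 1/3 = 1/3
¬x_2 ⇔ (x_2 ⇒ x_1) = 0 ⇔ 1/3 = 0
(x_3 ⇔ x_2) + (¬x_2 ⇔ (x_2 ⇒ x_1)) = 1 + 0 = 1
¬x_2 = ¬2/3 = 0
((x_3 ⇔ x_2) + (¬x_2 ⇔ (x_2 ⇒ x_1))) + ¬x_2 = 1 + 0 = 1
x_2 · x_2 = 2/3 · 2/3 = 2/3
(x_2 · x_2) ⇒ x_2 = 2/3 ⇒ 2/3 = 1
x_1 + x_3 = 1/3 + 2/3 = 2/3
x_2 ⇒ x_2 = 2/3 ⇒ 2/3 = 1
(x_1 + x_3) + (x_2 ⇒ x_2) = 2/3 + 1 = 1
((x_2 · x_2) ⇒ x_2) · ((x_1 + x_3) + (x_2 ⇒ x_2)) = 1 · 1 = 1
(((x_3 ⇔ x_2) + (¬x_2 ⇔ (x_2 ⇒ x_1))) + ¬x_2) · (((x_2 · x_2) ⇒ x_2) · ((x_1 + x_3) + (x_2 ⇒ x_2))) = 1 · 1 = 1
(((((x_1 ⇒ x_3) + (x_1 ⇒ x_3)) + ¬x_3) · (¬x_3 ⇔ ¬x_1)) ⇒ (¬(x_2 + (x_1 ⇒ x_1)) · ((x_3 · (x_3 ⇔ x_1)) ⇔ ((x_3 · x_1) + x_1)))) ⇒ ((((x_3 ⇔ x_2) + (¬x_2 ⇔ (x_2 ⇒ x_1))) + ¬x_2) · (((x_2 · x_2) ⇒ x_2) · ((x_1 + x_3) + (x_2 ⇒ x_2)))) = 0 ⇒ 1 = 1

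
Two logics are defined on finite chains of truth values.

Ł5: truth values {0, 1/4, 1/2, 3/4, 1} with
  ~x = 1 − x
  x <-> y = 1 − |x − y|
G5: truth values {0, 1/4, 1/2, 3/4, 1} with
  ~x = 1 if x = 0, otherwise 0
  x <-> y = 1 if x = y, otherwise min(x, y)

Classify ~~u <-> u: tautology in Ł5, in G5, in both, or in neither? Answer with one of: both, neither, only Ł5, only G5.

In Ł5: every assignment gives 1 — tautology.
In G5: at u = 1/4 the value is 1/4 — not a tautology.

only Ł5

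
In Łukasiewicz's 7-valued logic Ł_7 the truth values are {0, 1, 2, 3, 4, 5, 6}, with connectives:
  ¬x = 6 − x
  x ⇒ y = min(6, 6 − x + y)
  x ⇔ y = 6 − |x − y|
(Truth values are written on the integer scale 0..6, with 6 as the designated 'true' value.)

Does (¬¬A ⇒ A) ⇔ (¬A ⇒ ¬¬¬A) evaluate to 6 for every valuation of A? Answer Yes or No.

Yes

A = 0 ↦ 6
A = 1 ↦ 6
A = 2 ↦ 6
A = 3 ↦ 6
A = 4 ↦ 6
A = 5 ↦ 6
A = 6 ↦ 6
Every assignment gives a value ≥ 6.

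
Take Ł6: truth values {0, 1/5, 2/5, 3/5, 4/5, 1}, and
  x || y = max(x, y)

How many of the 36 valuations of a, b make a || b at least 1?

value 1: 11 assignments (counts)
value 4/5: 9 assignments
value 3/5: 7 assignments
value 2/5: 5 assignments
value 1/5: 3 assignments
value 0: 1 assignment
So 11 of the 36 assignments meet the threshold.

11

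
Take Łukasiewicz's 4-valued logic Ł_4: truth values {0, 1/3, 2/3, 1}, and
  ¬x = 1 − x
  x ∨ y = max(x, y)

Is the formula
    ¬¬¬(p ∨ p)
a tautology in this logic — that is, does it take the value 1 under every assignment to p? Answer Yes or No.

Counterexample: take p = 1/3.
p ∨ p = 1/3 ∨ 1/3 = 1/3
¬(p ∨ p) = ¬1/3 = 2/3
¬¬(p ∨ p) = ¬2/3 = 1/3
¬¬¬(p ∨ p) = ¬1/3 = 2/3
This gives 2/3 ≠ 1.

No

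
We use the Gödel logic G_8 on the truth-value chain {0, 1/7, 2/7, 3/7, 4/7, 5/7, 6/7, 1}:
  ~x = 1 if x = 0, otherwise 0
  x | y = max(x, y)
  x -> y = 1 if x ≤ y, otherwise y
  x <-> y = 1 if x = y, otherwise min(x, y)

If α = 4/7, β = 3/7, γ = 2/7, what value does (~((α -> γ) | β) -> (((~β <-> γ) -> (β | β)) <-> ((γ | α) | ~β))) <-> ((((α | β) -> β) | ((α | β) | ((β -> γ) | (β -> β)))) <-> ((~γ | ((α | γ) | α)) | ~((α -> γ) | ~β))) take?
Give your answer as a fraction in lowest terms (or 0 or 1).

4/7

α -> γ = 4/7 -> 2/7 = 2/7
(α -> γ) | β = 2/7 | 3/7 = 3/7
~((α -> γ) | β) = ~3/7 = 0
~β = ~3/7 = 0
~β <-> γ = 0 <-> 2/7 = 0
β | β = 3/7 | 3/7 = 3/7
(~β <-> γ) -> (β | β) = 0 -> 3/7 = 1
γ | α = 2/7 | 4/7 = 4/7
~β = ~3/7 = 0
(γ | α) | ~β = 4/7 | 0 = 4/7
((~β <-> γ) -> (β | β)) <-> ((γ | α) | ~β) = 1 <-> 4/7 = 4/7
~((α -> γ) | β) -> (((~β <-> γ) -> (β | β)) <-> ((γ | α) | ~β)) = 0 -> 4/7 = 1
α | β = 4/7 | 3/7 = 4/7
(α | β) -> β = 4/7 -> 3/7 = 3/7
α | β = 4/7 | 3/7 = 4/7
β -> γ = 3/7 -> 2/7 = 2/7
β -> β = 3/7 -> 3/7 = 1
(β -> γ) | (β -> β) = 2/7 | 1 = 1
(α | β) | ((β -> γ) | (β -> β)) = 4/7 | 1 = 1
((α | β) -> β) | ((α | β) | ((β -> γ) | (β -> β))) = 3/7 | 1 = 1
~γ = ~2/7 = 0
α | γ = 4/7 | 2/7 = 4/7
(α | γ) | α = 4/7 | 4/7 = 4/7
~γ | ((α | γ) | α) = 0 | 4/7 = 4/7
α -> γ = 4/7 -> 2/7 = 2/7
~β = ~3/7 = 0
(α -> γ) | ~β = 2/7 | 0 = 2/7
~((α -> γ) | ~β) = ~2/7 = 0
(~γ | ((α | γ) | α)) | ~((α -> γ) | ~β) = 4/7 | 0 = 4/7
(((α | β) -> β) | ((α | β) | ((β -> γ) | (β -> β)))) <-> ((~γ | ((α | γ) | α)) | ~((α -> γ) | ~β)) = 1 <-> 4/7 = 4/7
(~((α -> γ) | β) -> (((~β <-> γ) -> (β | β)) <-> ((γ | α) | ~β))) <-> ((((α | β) -> β) | ((α | β) | ((β -> γ) | (β -> β)))) <-> ((~γ | ((α | γ) | α)) | ~((α -> γ) | ~β))) = 1 <-> 4/7 = 4/7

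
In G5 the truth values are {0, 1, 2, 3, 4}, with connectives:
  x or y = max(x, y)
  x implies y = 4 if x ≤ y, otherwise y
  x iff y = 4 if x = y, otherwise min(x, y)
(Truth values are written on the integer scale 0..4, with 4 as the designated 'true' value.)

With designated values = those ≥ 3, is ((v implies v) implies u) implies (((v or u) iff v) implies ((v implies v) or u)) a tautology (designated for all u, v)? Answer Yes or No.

At u = 1, v = 0, for instance:
v implies v = 0 implies 0 = 4
(v implies v) implies u = 4 implies 1 = 1
v or u = 0 or 1 = 1
(v or u) iff v = 1 iff 0 = 0
v implies v = 0 implies 0 = 4
(v implies v) or u = 4 or 1 = 4
((v or u) iff v) implies ((v implies v) or u) = 0 implies 4 = 4
((v implies v) implies u) implies (((v or u) iff v) implies ((v implies v) or u)) = 1 implies 4 = 4
and checking the remaining 24 assignments likewise gives ≥ 3 in every case.

Yes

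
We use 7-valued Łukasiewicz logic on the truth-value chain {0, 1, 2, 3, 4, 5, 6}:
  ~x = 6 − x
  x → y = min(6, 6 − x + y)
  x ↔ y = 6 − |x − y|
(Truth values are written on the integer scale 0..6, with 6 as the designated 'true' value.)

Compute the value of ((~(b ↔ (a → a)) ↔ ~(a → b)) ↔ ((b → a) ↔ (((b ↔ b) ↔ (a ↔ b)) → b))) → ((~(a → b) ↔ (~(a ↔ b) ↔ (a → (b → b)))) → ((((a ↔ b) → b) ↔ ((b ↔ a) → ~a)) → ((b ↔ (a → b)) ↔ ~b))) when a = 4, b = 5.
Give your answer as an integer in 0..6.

a → a = 4 → 4 = 6
b ↔ (a → a) = 5 ↔ 6 = 5
~(b ↔ (a → a)) = ~5 = 1
a → b = 4 → 5 = 6
~(a → b) = ~6 = 0
~(b ↔ (a → a)) ↔ ~(a → b) = 1 ↔ 0 = 5
b → a = 5 → 4 = 5
b ↔ b = 5 ↔ 5 = 6
a ↔ b = 4 ↔ 5 = 5
(b ↔ b) ↔ (a ↔ b) = 6 ↔ 5 = 5
((b ↔ b) ↔ (a ↔ b)) → b = 5 → 5 = 6
(b → a) ↔ (((b ↔ b) ↔ (a ↔ b)) → b) = 5 ↔ 6 = 5
(~(b ↔ (a → a)) ↔ ~(a → b)) ↔ ((b → a) ↔ (((b ↔ b) ↔ (a ↔ b)) → b)) = 5 ↔ 5 = 6
a → b = 4 → 5 = 6
~(a → b) = ~6 = 0
a ↔ b = 4 ↔ 5 = 5
~(a ↔ b) = ~5 = 1
b → b = 5 → 5 = 6
a → (b → b) = 4 → 6 = 6
~(a ↔ b) ↔ (a → (b → b)) = 1 ↔ 6 = 1
~(a → b) ↔ (~(a ↔ b) ↔ (a → (b → b))) = 0 ↔ 1 = 5
a ↔ b = 4 ↔ 5 = 5
(a ↔ b) → b = 5 → 5 = 6
b ↔ a = 5 ↔ 4 = 5
~a = ~4 = 2
(b ↔ a) → ~a = 5 → 2 = 3
((a ↔ b) → b) ↔ ((b ↔ a) → ~a) = 6 ↔ 3 = 3
a → b = 4 → 5 = 6
b ↔ (a → b) = 5 ↔ 6 = 5
~b = ~5 = 1
(b ↔ (a → b)) ↔ ~b = 5 ↔ 1 = 2
(((a ↔ b) → b) ↔ ((b ↔ a) → ~a)) → ((b ↔ (a → b)) ↔ ~b) = 3 → 2 = 5
(~(a → b) ↔ (~(a ↔ b) ↔ (a → (b → b)))) → ((((a ↔ b) → b) ↔ ((b ↔ a) → ~a)) → ((b ↔ (a → b)) ↔ ~b)) = 5 → 5 = 6
((~(b ↔ (a → a)) ↔ ~(a → b)) ↔ ((b → a) ↔ (((b ↔ b) ↔ (a ↔ b)) → b))) → ((~(a → b) ↔ (~(a ↔ b) ↔ (a → (b → b)))) → ((((a ↔ b) → b) ↔ ((b ↔ a) → ~a)) → ((b ↔ (a → b)) ↔ ~b))) = 6 → 6 = 6

6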